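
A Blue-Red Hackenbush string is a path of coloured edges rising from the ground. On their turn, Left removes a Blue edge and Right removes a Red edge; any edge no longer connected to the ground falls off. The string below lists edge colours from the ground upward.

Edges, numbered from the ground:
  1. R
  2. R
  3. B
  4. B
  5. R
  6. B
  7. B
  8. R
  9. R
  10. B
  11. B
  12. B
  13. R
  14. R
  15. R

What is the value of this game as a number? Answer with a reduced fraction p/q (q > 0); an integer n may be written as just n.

Build g(s[:k]) for k = 1..15, string s = R R B B R B B R R B B B R R R.
1 of 15 · R · max L −∞ · min R 0 gives -1
2 of 15 · RR · max L −∞ · min R -1 gives -2
3 of 15 · RRB · max L -2 · min R -1 gives -3/2
4 of 15 · RRBB · max L -3/2 · min R -1 gives -5/4
5 of 15 · RRBBR · max L -3/2 · min R -5/4 gives -11/8
6 of 15 · RRBBRB · max L -11/8 · min R -5/4 gives -21/16
7 of 15 · RRBBRBB · max L -21/16 · min R -5/4 gives -41/32
8 of 15 · RRBBRBBR · max L -21/16 · min R -41/32 gives -83/64
9 of 15 · RRBBRBBRR · max L -21/16 · min R -83/64 gives -167/128
10 of 15 · RRBBRBBRRB · max L -167/128 · min R -83/64 gives -333/256
11 of 15 · RRBBRBBRRBB · max L -333/256 · min R -83/64 gives -665/512
12 of 15 · RRBBRBBRRBBB · max L -665/512 · min R -83/64 gives -1329/1024
13 of 15 · RRBBRBBRRBBBR · max L -665/512 · min R -1329/1024 gives -2659/2048
14 of 15 · RRBBRBBRRBBBRR · max L -665/512 · min R -2659/2048 gives -5319/4096
15 of 15 · RRBBRBBRRBBBRRR · max L -665/512 · min R -5319/4096 gives -10639/8192

-10639/8192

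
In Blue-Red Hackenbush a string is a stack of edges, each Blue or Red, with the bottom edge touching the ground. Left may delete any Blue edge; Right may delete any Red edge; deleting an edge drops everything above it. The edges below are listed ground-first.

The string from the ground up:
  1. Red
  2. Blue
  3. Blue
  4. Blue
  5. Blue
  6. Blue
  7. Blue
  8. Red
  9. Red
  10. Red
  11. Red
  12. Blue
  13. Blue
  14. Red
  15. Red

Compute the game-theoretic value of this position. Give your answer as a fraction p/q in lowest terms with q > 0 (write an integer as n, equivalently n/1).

-487/16384

val_1 [R]  L=[·]  R=[0]  gives -1
val_2 [RB]  L=[-1]  R=[0]  gives -1/2
val_3 [RBB]  L=[-1 -1/2]  R=[0]  gives -1/4
val_4 [RBBB]  L=[-1 -1/2 -1/4]  R=[0]  gives -1/8
val_5 [RBBBB]  L=[-1 -1/2 -1/4 -1/8]  R=[0]  gives -1/16
val_6 [RBBBBB]  L=[-1 -1/2 -1/4 -1/8 -1/16]  R=[0]  gives -1/32
val_7 [RBBBBBB]  L=[-1 -1/2 -1/4 -1/8 -1/16 -1/32]  R=[0]  gives -1/64
val_8 [RBBBBBBR]  L=[-1 -1/2 -1/4 -1/8 -1/16 -1/32]  R=[-1/64 0]  gives -3/128
val_9 [RBBBBBBRR]  L=[-1 -1/2 -1/4 -1/8 -1/16 -1/32]  R=[-3/128 -1/64 0]  gives -7/256
val_10 [RBBBBBBRRR]  L=[-1 -1/2 -1/4 -1/8 -1/16 -1/32]  R=[-7/256 -3/128 -1/64 0]  gives -15/512
val_11 [RBBBBBBRRRR]  L=[-1 -1/2 -1/4 -1/8 -1/16 -1/32]  R=[-15/512 -7/256 -3/128 -1/64 0]  gives -31/1024
val_12 [RBBBBBBRRRRB]  L=[-1 -1/2 -1/4 -1/8 -1/16 -1/32 -31/1024]  R=[-15/512 -7/256 -3/128 -1/64 0]  gives -61/2048
val_13 [RBBBBBBRRRRBB]  L=[-1 -1/2 -1/4 -1/8 -1/16 -1/32 -31/1024 -61/2048]  R=[-15/512 -7/256 -3/128 -1/64 0]  gives -121/4096
val_14 [RBBBBBBRRRRBBR]  L=[-1 -1/2 -1/4 -1/8 -1/16 -1/32 -31/1024 -61/2048]  R=[-121/4096 -15/512 -7/256 -3/128 -1/64 0]  gives -243/8192
val_15 [RBBBBBBRRRRBBRR]  L=[-1 -1/2 -1/4 -1/8 -1/16 -1/32 -31/1024 -61/2048]  R=[-243/8192 -121/4096 -15/512 -7/256 -3/128 -1/64 0]  gives -487/16384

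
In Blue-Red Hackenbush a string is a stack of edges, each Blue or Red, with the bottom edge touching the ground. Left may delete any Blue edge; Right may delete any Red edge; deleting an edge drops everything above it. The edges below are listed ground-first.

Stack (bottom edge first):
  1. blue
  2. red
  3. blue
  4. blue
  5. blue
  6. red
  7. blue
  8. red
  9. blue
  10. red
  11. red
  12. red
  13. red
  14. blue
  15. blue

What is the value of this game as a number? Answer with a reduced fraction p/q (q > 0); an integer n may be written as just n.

14983/16384

Recurse on prefixes of the 15-edge string blue red blue blue blue red blue red blue red red red red blue blue:
b: Left { 0 }, Right { · } — simplest 1
br: Left { 0 }, Right { 1 } — simplest 1/2
brb: Left { 0 1/2 }, Right { 1 } — simplest 3/4
brbb: Left { 0 1/2 3/4 }, Right { 1 } — simplest 7/8
brbbb: Left { 0 1/2 3/4 7/8 }, Right { 1 } — simplest 15/16
brbbbr: Left { 0 1/2 3/4 7/8 }, Right { 15/16 1 } — simplest 29/32
brbbbrb: Left { 0 1/2 3/4 7/8 29/32 }, Right { 15/16 1 } — simplest 59/64
brbbbrbr: Left { 0 1/2 3/4 7/8 29/32 }, Right { 59/64 15/16 1 } — simplest 117/128
brbbbrbrb: Left { 0 1/2 3/4 7/8 29/32 117/128 }, Right { 59/64 15/16 1 } — simplest 235/256
brbbbrbrbr: Left { 0 1/2 3/4 7/8 29/32 117/128 }, Right { 235/256 59/64 15/16 1 } — simplest 469/512
brbbbrbrbrr: Left { 0 1/2 3/4 7/8 29/32 117/128 }, Right { 469/512 235/256 59/64 15/16 1 } — simplest 937/1024
brbbbrbrbrrr: Left { 0 1/2 3/4 7/8 29/32 117/128 }, Right { 937/1024 469/512 235/256 59/64 15/16 1 } — simplest 1873/2048
brbbbrbrbrrrr: Left { 0 1/2 3/4 7/8 29/32 117/128 }, Right { 1873/2048 937/1024 469/512 235/256 59/64 15/16 1 } — simplest 3745/4096
brbbbrbrbrrrrb: Left { 0 1/2 3/4 7/8 29/32 117/128 3745/4096 }, Right { 1873/2048 937/1024 469/512 235/256 59/64 15/16 1 } — simplest 7491/8192
brbbbrbrbrrrrbb: Left { 0 1/2 3/4 7/8 29/32 117/128 3745/4096 7491/8192 }, Right { 1873/2048 937/1024 469/512 235/256 59/64 15/16 1 } — simplest 14983/16384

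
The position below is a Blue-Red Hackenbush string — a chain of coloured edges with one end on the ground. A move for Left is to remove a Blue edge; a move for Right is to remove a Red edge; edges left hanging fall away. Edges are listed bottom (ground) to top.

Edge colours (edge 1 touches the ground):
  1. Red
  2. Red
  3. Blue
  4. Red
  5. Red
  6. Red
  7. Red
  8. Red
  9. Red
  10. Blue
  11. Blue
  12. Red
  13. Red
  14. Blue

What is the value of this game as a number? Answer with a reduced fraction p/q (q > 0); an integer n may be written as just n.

-8141/4096

Build G(s[:k]) for k = 1..14, string s = Red Red Blue Red Red Red Red Red Red Blue Blue Red Red Blue.
step 1: add Red to get R; options L={ · } R={ 0 } so -1
step 2: add Red to get RR; options L={ · } R={ -1, 0 } so -2
step 3: add Blue to get RRB; options L={ -2 } R={ -1, 0 } so -3/2
step 4: add Red to get RRBR; options L={ -2 } R={ -3/2, -1, 0 } so -7/4
step 5: add Red to get RRBRR; options L={ -2 } R={ -7/4, -3/2, -1, 0 } so -15/8
step 6: add Red to get RRBRRR; options L={ -2 } R={ -15/8, -7/4, -3/2, -1, 0 } so -31/16
step 7: add Red to get RRBRRRR; options L={ -2 } R={ -31/16, -15/8, -7/4, -3/2, -1, 0 } so -63/32
step 8: add Red to get RRBRRRRR; options L={ -2 } R={ -63/32, -31/16, -15/8, -7/4, -3/2, -1, 0 } so -127/64
step 9: add Red to get RRBRRRRRR; options L={ -2 } R={ -127/64, -63/32, -31/16, -15/8, -7/4, -3/2, -1, 0 } so -255/128
step 10: add Blue to get RRBRRRRRRB; options L={ -2, -255/128 } R={ -127/64, -63/32, -31/16, -15/8, -7/4, -3/2, -1, 0 } so -509/256
step 11: add Blue to get RRBRRRRRRBB; options L={ -2, -255/128, -509/256 } R={ -127/64, -63/32, -31/16, -15/8, -7/4, -3/2, -1, 0 } so -1017/512
step 12: add Red to get RRBRRRRRRBBR; options L={ -2, -255/128, -509/256 } R={ -1017/512, -127/64, -63/32, -31/16, -15/8, -7/4, -3/2, -1, 0 } so -2035/1024
step 13: add Red to get RRBRRRRRRBBRR; options L={ -2, -255/128, -509/256 } R={ -2035/1024, -1017/512, -127/64, -63/32, -31/16, -15/8, -7/4, -3/2, -1, 0 } so -4071/2048
step 14: add Blue to get RRBRRRRRRBBRRB; options L={ -2, -255/128, -509/256, -4071/2048 } R={ -2035/1024, -1017/512, -127/64, -63/32, -31/16, -15/8, -7/4, -3/2, -1, 0 } so -8141/4096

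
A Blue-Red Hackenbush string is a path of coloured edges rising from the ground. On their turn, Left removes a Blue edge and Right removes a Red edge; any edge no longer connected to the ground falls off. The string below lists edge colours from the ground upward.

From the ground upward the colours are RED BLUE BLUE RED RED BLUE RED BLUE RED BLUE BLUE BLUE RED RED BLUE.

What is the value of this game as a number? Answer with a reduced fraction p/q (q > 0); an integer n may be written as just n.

-6797/16384

edge 1 of 15 (RED): {  | 0 } gives -1
edge 2 of 15 (BLUE): { -1 | 0 } gives -1/2
edge 3 of 15 (BLUE): { -1; -1/2 | 0 } gives -1/4
edge 4 of 15 (RED): { -1; -1/2 | -1/4; 0 } gives -3/8
edge 5 of 15 (RED): { -1; -1/2 | -3/8; -1/4; 0 } gives -7/16
edge 6 of 15 (BLUE): { -1; -1/2; -7/16 | -3/8; -1/4; 0 } gives -13/32
edge 7 of 15 (RED): { -1; -1/2; -7/16 | -13/32; -3/8; -1/4; 0 } gives -27/64
edge 8 of 15 (BLUE): { -1; -1/2; -7/16; -27/64 | -13/32; -3/8; -1/4; 0 } gives -53/128
edge 9 of 15 (RED): { -1; -1/2; -7/16; -27/64 | -53/128; -13/32; -3/8; -1/4; 0 } gives -107/256
edge 10 of 15 (BLUE): { -1; -1/2; -7/16; -27/64; -107/256 | -53/128; -13/32; -3/8; -1/4; 0 } gives -213/512
edge 11 of 15 (BLUE): { -1; -1/2; -7/16; -27/64; -107/256; -213/512 | -53/128; -13/32; -3/8; -1/4; 0 } gives -425/1024
edge 12 of 15 (BLUE): { -1; -1/2; -7/16; -27/64; -107/256; -213/512; -425/1024 | -53/128; -13/32; -3/8; -1/4; 0 } gives -849/2048
edge 13 of 15 (RED): { -1; -1/2; -7/16; -27/64; -107/256; -213/512; -425/1024 | -849/2048; -53/128; -13/32; -3/8; -1/4; 0 } gives -1699/4096
edge 14 of 15 (RED): { -1; -1/2; -7/16; -27/64; -107/256; -213/512; -425/1024 | -1699/4096; -849/2048; -53/128; -13/32; -3/8; -1/4; 0 } gives -3399/8192
edge 15 of 15 (BLUE): { -1; -1/2; -7/16; -27/64; -107/256; -213/512; -425/1024; -3399/8192 | -1699/4096; -849/2048; -53/128; -13/32; -3/8; -1/4; 0 } gives -6797/16384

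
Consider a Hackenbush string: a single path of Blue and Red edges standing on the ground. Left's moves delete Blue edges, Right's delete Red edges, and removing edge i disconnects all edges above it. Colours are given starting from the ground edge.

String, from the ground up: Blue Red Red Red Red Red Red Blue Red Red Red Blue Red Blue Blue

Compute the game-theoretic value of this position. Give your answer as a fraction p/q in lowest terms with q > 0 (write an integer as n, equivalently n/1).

279/16384

G(B) = { 0 | (no moves) } so 1
G(BR) = { 0 | 1 } so 1/2
G(BRR) = { 0 | 1/2 1 } so 1/4
G(BRRR) = { 0 | 1/4 1/2 1 } so 1/8
G(BRRRR) = { 0 | 1/8 1/4 1/2 1 } so 1/16
G(BRRRRR) = { 0 | 1/16 1/8 1/4 1/2 1 } so 1/32
G(BRRRRRR) = { 0 | 1/32 1/16 1/8 1/4 1/2 1 } so 1/64
G(BRRRRRRB) = { 0 1/64 | 1/32 1/16 1/8 1/4 1/2 1 } so 3/128
G(BRRRRRRBR) = { 0 1/64 | 3/128 1/32 1/16 1/8 1/4 1/2 1 } so 5/256
G(BRRRRRRBRR) = { 0 1/64 | 5/256 3/128 1/32 1/16 1/8 1/4 1/2 1 } so 9/512
G(BRRRRRRBRRR) = { 0 1/64 | 9/512 5/256 3/128 1/32 1/16 1/8 1/4 1/2 1 } so 17/1024
G(BRRRRRRBRRRB) = { 0 1/64 17/1024 | 9/512 5/256 3/128 1/32 1/16 1/8 1/4 1/2 1 } so 35/2048
G(BRRRRRRBRRRBR) = { 0 1/64 17/1024 | 35/2048 9/512 5/256 3/128 1/32 1/16 1/8 1/4 1/2 1 } so 69/4096
G(BRRRRRRBRRRBRB) = { 0 1/64 17/1024 69/4096 | 35/2048 9/512 5/256 3/128 1/32 1/16 1/8 1/4 1/2 1 } so 139/8192
G(BRRRRRRBRRRBRBB) = { 0 1/64 17/1024 69/4096 139/8192 | 35/2048 9/512 5/256 3/128 1/32 1/16 1/8 1/4 1/2 1 } so 279/16384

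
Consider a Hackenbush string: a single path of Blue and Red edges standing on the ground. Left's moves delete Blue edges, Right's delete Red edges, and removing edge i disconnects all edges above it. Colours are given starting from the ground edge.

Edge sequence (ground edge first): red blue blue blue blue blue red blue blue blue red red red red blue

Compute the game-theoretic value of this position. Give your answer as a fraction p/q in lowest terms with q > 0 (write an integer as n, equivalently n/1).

-573/16384

Prefix values for red blue blue blue blue blue red blue blue blue red red red red blue via {L|R} + simplicity:
step 1: add red to get r; options L={ ∅ } R={ 0 } → -1
step 2: add blue to get rb; options L={ -1 } R={ 0 } → -1/2
step 3: add blue to get rbb; options L={ -1 -1/2 } R={ 0 } → -1/4
step 4: add blue to get rbbb; options L={ -1 -1/2 -1/4 } R={ 0 } → -1/8
step 5: add blue to get rbbbb; options L={ -1 -1/2 -1/4 -1/8 } R={ 0 } → -1/16
step 6: add blue to get rbbbbb; options L={ -1 -1/2 -1/4 -1/8 -1/16 } R={ 0 } → -1/32
step 7: add red to get rbbbbbr; options L={ -1 -1/2 -1/4 -1/8 -1/16 } R={ -1/32 0 } → -3/64
step 8: add blue to get rbbbbbrb; options L={ -1 -1/2 -1/4 -1/8 -1/16 -3/64 } R={ -1/32 0 } → -5/128
step 9: add blue to get rbbbbbrbb; options L={ -1 -1/2 -1/4 -1/8 -1/16 -3/64 -5/128 } R={ -1/32 0 } → -9/256
step 10: add blue to get rbbbbbrbbb; options L={ -1 -1/2 -1/4 -1/8 -1/16 -3/64 -5/128 -9/256 } R={ -1/32 0 } → -17/512
step 11: add red to get rbbbbbrbbbr; options L={ -1 -1/2 -1/4 -1/8 -1/16 -3/64 -5/128 -9/256 } R={ -17/512 -1/32 0 } → -35/1024
step 12: add red to get rbbbbbrbbbrr; options L={ -1 -1/2 -1/4 -1/8 -1/16 -3/64 -5/128 -9/256 } R={ -35/1024 -17/512 -1/32 0 } → -71/2048
step 13: add red to get rbbbbbrbbbrrr; options L={ -1 -1/2 -1/4 -1/8 -1/16 -3/64 -5/128 -9/256 } R={ -71/2048 -35/1024 -17/512 -1/32 0 } → -143/4096
step 14: add red to get rbbbbbrbbbrrrr; options L={ -1 -1/2 -1/4 -1/8 -1/16 -3/64 -5/128 -9/256 } R={ -143/4096 -71/2048 -35/1024 -17/512 -1/32 0 } → -287/8192
step 15: add blue to get rbbbbbrbbbrrrrb; options L={ -1 -1/2 -1/4 -1/8 -1/16 -3/64 -5/128 -9/256 -287/8192 } R={ -143/4096 -71/2048 -35/1024 -17/512 -1/32 0 } → -573/16384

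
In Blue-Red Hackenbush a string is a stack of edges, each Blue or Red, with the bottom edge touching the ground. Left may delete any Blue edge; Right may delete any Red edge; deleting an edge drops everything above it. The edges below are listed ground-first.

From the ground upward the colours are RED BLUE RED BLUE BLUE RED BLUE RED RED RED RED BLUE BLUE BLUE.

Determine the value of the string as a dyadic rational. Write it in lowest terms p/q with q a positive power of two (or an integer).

-4849/8192

Prefix values for RED BLUE RED BLUE BLUE RED BLUE RED RED RED RED BLUE BLUE BLUE via {L|R} + simplicity:
R: Left {  }, Right { 0 } => simplest -1
RB: Left { -1 }, Right { 0 } => simplest -1/2
RBR: Left { -1 }, Right { -1/2, 0 } => simplest -3/4
RBRB: Left { -1, -3/4 }, Right { -1/2, 0 } => simplest -5/8
RBRBB: Left { -1, -3/4, -5/8 }, Right { -1/2, 0 } => simplest -9/16
RBRBBR: Left { -1, -3/4, -5/8 }, Right { -9/16, -1/2, 0 } => simplest -19/32
RBRBBRB: Left { -1, -3/4, -5/8, -19/32 }, Right { -9/16, -1/2, 0 } => simplest -37/64
RBRBBRBR: Left { -1, -3/4, -5/8, -19/32 }, Right { -37/64, -9/16, -1/2, 0 } => simplest -75/128
RBRBBRBRR: Left { -1, -3/4, -5/8, -19/32 }, Right { -75/128, -37/64, -9/16, -1/2, 0 } => simplest -151/256
RBRBBRBRRR: Left { -1, -3/4, -5/8, -19/32 }, Right { -151/256, -75/128, -37/64, -9/16, -1/2, 0 } => simplest -303/512
RBRBBRBRRRR: Left { -1, -3/4, -5/8, -19/32 }, Right { -303/512, -151/256, -75/128, -37/64, -9/16, -1/2, 0 } => simplest -607/1024
RBRBBRBRRRRB: Left { -1, -3/4, -5/8, -19/32, -607/1024 }, Right { -303/512, -151/256, -75/128, -37/64, -9/16, -1/2, 0 } => simplest -1213/2048
RBRBBRBRRRRBB: Left { -1, -3/4, -5/8, -19/32, -607/1024, -1213/2048 }, Right { -303/512, -151/256, -75/128, -37/64, -9/16, -1/2, 0 } => simplest -2425/4096
RBRBBRBRRRRBBB: Left { -1, -3/4, -5/8, -19/32, -607/1024, -1213/2048, -2425/4096 }, Right { -303/512, -151/256, -75/128, -37/64, -9/16, -1/2, 0 } => simplest -4849/8192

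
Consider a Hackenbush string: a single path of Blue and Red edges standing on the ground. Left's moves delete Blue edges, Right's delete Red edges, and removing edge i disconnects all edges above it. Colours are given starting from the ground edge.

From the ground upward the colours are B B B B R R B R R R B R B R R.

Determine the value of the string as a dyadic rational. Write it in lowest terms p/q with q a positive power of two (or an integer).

1 of 15 · B · max L 0 · min R +∞ -> 1
2 of 15 · BB · max L 1 · min R +∞ -> 2
3 of 15 · BBB · max L 2 · min R +∞ -> 3
4 of 15 · BBBB · max L 3 · min R +∞ -> 4
5 of 15 · BBBBR · max L 3 · min R 4 -> 7/2
6 of 15 · BBBBRR · max L 3 · min R 7/2 -> 13/4
7 of 15 · BBBBRRB · max L 13/4 · min R 7/2 -> 27/8
8 of 15 · BBBBRRBR · max L 13/4 · min R 27/8 -> 53/16
9 of 15 · BBBBRRBRR · max L 13/4 · min R 53/16 -> 105/32
10 of 15 · BBBBRRBRRR · max L 13/4 · min R 105/32 -> 209/64
11 of 15 · BBBBRRBRRRB · max L 209/64 · min R 105/32 -> 419/128
12 of 15 · BBBBRRBRRRBR · max L 209/64 · min R 419/128 -> 837/256
13 of 15 · BBBBRRBRRRBRB · max L 837/256 · min R 419/128 -> 1675/512
14 of 15 · BBBBRRBRRRBRBR · max L 837/256 · min R 1675/512 -> 3349/1024
15 of 15 · BBBBRRBRRRBRBRR · max L 837/256 · min R 3349/1024 -> 6697/2048

6697/2048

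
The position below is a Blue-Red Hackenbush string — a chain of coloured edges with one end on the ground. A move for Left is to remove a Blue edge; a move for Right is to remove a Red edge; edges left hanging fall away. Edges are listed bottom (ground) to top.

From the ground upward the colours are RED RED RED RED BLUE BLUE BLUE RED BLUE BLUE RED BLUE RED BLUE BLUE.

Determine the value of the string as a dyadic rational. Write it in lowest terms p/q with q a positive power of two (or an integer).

-6441/2048

Build G(s[:k]) for k = 1..15, string s = RED RED RED RED BLUE BLUE BLUE RED BLUE BLUE RED BLUE RED BLUE BLUE.
G_1 [R]  L=[·]  R=[0]  gives -1
G_2 [RR]  L=[·]  R=[-1; 0]  gives -2
G_3 [RRR]  L=[·]  R=[-2; -1; 0]  gives -3
G_4 [RRRR]  L=[·]  R=[-3; -2; -1; 0]  gives -4
G_5 [RRRRB]  L=[-4]  R=[-3; -2; -1; 0]  gives -7/2
G_6 [RRRRBB]  L=[-4; -7/2]  R=[-3; -2; -1; 0]  gives -13/4
G_7 [RRRRBBB]  L=[-4; -7/2; -13/4]  R=[-3; -2; -1; 0]  gives -25/8
G_8 [RRRRBBBR]  L=[-4; -7/2; -13/4]  R=[-25/8; -3; -2; -1; 0]  gives -51/16
G_9 [RRRRBBBRB]  L=[-4; -7/2; -13/4; -51/16]  R=[-25/8; -3; -2; -1; 0]  gives -101/32
G_10 [RRRRBBBRBB]  L=[-4; -7/2; -13/4; -51/16; -101/32]  R=[-25/8; -3; -2; -1; 0]  gives -201/64
G_11 [RRRRBBBRBBR]  L=[-4; -7/2; -13/4; -51/16; -101/32]  R=[-201/64; -25/8; -3; -2; -1; 0]  gives -403/128
G_12 [RRRRBBBRBBRB]  L=[-4; -7/2; -13/4; -51/16; -101/32; -403/128]  R=[-201/64; -25/8; -3; -2; -1; 0]  gives -805/256
G_13 [RRRRBBBRBBRBR]  L=[-4; -7/2; -13/4; -51/16; -101/32; -403/128]  R=[-805/256; -201/64; -25/8; -3; -2; -1; 0]  gives -1611/512
G_14 [RRRRBBBRBBRBRB]  L=[-4; -7/2; -13/4; -51/16; -101/32; -403/128; -1611/512]  R=[-805/256; -201/64; -25/8; -3; -2; -1; 0]  gives -3221/1024
G_15 [RRRRBBBRBBRBRBB]  L=[-4; -7/2; -13/4; -51/16; -101/32; -403/128; -1611/512; -3221/1024]  R=[-805/256; -201/64; -25/8; -3; -2; -1; 0]  gives -6441/2048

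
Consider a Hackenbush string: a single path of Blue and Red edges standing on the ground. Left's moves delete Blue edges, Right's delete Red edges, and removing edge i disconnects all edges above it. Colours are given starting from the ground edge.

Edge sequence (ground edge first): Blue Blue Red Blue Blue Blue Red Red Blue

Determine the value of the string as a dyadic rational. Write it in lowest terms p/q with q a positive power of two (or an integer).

243/128

Build G(s[:k]) for k = 1..9, string s = Blue Blue Red Blue Blue Blue Red Red Blue.
1 of 9 · B · max L 0 · min R +∞ -> 1
2 of 9 · BB · max L 1 · min R +∞ -> 2
3 of 9 · BBR · max L 1 · min R 2 -> 3/2
4 of 9 · BBRB · max L 3/2 · min R 2 -> 7/4
5 of 9 · BBRBB · max L 7/4 · min R 2 -> 15/8
6 of 9 · BBRBBB · max L 15/8 · min R 2 -> 31/16
7 of 9 · BBRBBBR · max L 15/8 · min R 31/16 -> 61/32
8 of 9 · BBRBBBRR · max L 15/8 · min R 61/32 -> 121/64
9 of 9 · BBRBBBRRB · max L 121/64 · min R 61/32 -> 243/128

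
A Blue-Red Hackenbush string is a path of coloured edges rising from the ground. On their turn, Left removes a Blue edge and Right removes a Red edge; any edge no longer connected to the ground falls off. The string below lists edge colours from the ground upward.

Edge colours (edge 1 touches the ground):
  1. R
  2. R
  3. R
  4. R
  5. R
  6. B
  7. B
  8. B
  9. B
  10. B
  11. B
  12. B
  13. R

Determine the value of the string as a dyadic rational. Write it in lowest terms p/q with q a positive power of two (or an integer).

val_1 [R]  L=[∅]  R=[0]  — -1
val_2 [RR]  L=[∅]  R=[-1; 0]  — -2
val_3 [RRR]  L=[∅]  R=[-2; -1; 0]  — -3
val_4 [RRRR]  L=[∅]  R=[-3; -2; -1; 0]  — -4
val_5 [RRRRR]  L=[∅]  R=[-4; -3; -2; -1; 0]  — -5
val_6 [RRRRRB]  L=[-5]  R=[-4; -3; -2; -1; 0]  — -9/2
val_7 [RRRRRBB]  L=[-5; -9/2]  R=[-4; -3; -2; -1; 0]  — -17/4
val_8 [RRRRRBBB]  L=[-5; -9/2; -17/4]  R=[-4; -3; -2; -1; 0]  — -33/8
val_9 [RRRRRBBBB]  L=[-5; -9/2; -17/4; -33/8]  R=[-4; -3; -2; -1; 0]  — -65/16
val_10 [RRRRRBBBBB]  L=[-5; -9/2; -17/4; -33/8; -65/16]  R=[-4; -3; -2; -1; 0]  — -129/32
val_11 [RRRRRBBBBBB]  L=[-5; -9/2; -17/4; -33/8; -65/16; -129/32]  R=[-4; -3; -2; -1; 0]  — -257/64
val_12 [RRRRRBBBBBBB]  L=[-5; -9/2; -17/4; -33/8; -65/16; -129/32; -257/64]  R=[-4; -3; -2; -1; 0]  — -513/128
val_13 [RRRRRBBBBBBBR]  L=[-5; -9/2; -17/4; -33/8; -65/16; -129/32; -257/64]  R=[-513/128; -4; -3; -2; -1; 0]  — -1027/256

-1027/256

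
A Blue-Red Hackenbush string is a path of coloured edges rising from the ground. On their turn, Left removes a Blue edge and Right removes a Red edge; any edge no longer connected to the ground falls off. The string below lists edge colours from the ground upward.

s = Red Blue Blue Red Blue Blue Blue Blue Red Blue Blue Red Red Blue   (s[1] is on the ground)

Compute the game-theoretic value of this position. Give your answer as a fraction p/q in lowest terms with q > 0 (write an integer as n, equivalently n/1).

-2125/8192

1 of 14 · R · max L −∞ · min R 0 -> -1
2 of 14 · RB · max L -1 · min R 0 -> -1/2
3 of 14 · RBB · max L -1/2 · min R 0 -> -1/4
4 of 14 · RBBR · max L -1/2 · min R -1/4 -> -3/8
5 of 14 · RBBRB · max L -3/8 · min R -1/4 -> -5/16
6 of 14 · RBBRBB · max L -5/16 · min R -1/4 -> -9/32
7 of 14 · RBBRBBB · max L -9/32 · min R -1/4 -> -17/64
8 of 14 · RBBRBBBB · max L -17/64 · min R -1/4 -> -33/128
9 of 14 · RBBRBBBBR · max L -17/64 · min R -33/128 -> -67/256
10 of 14 · RBBRBBBBRB · max L -67/256 · min R -33/128 -> -133/512
11 of 14 · RBBRBBBBRBB · max L -133/512 · min R -33/128 -> -265/1024
12 of 14 · RBBRBBBBRBBR · max L -133/512 · min R -265/1024 -> -531/2048
13 of 14 · RBBRBBBBRBBRR · max L -133/512 · min R -531/2048 -> -1063/4096
14 of 14 · RBBRBBBBRBBRRB · max L -1063/4096 · min R -531/2048 -> -2125/8192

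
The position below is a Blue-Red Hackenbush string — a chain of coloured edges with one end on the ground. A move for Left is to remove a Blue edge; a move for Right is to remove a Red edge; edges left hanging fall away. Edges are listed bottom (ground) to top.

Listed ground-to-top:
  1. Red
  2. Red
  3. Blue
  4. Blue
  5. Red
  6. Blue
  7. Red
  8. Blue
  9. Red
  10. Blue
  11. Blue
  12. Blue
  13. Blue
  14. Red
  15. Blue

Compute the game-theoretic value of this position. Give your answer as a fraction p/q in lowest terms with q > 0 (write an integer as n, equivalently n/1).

-10885/8192

Prefix values for Red Red Blue Blue Red Blue Red Blue Red Blue Blue Blue Blue Red Blue via {L|R} + simplicity:
R: Left {  }, Right { 0 } -> simplest -1
RR: Left {  }, Right { -1; 0 } -> simplest -2
RRB: Left { -2 }, Right { -1; 0 } -> simplest -3/2
RRBB: Left { -2; -3/2 }, Right { -1; 0 } -> simplest -5/4
RRBBR: Left { -2; -3/2 }, Right { -5/4; -1; 0 } -> simplest -11/8
RRBBRB: Left { -2; -3/2; -11/8 }, Right { -5/4; -1; 0 } -> simplest -21/16
RRBBRBR: Left { -2; -3/2; -11/8 }, Right { -21/16; -5/4; -1; 0 } -> simplest -43/32
RRBBRBRB: Left { -2; -3/2; -11/8; -43/32 }, Right { -21/16; -5/4; -1; 0 } -> simplest -85/64
RRBBRBRBR: Left { -2; -3/2; -11/8; -43/32 }, Right { -85/64; -21/16; -5/4; -1; 0 } -> simplest -171/128
RRBBRBRBRB: Left { -2; -3/2; -11/8; -43/32; -171/128 }, Right { -85/64; -21/16; -5/4; -1; 0 } -> simplest -341/256
RRBBRBRBRBB: Left { -2; -3/2; -11/8; -43/32; -171/128; -341/256 }, Right { -85/64; -21/16; -5/4; -1; 0 } -> simplest -681/512
RRBBRBRBRBBB: Left { -2; -3/2; -11/8; -43/32; -171/128; -341/256; -681/512 }, Right { -85/64; -21/16; -5/4; -1; 0 } -> simplest -1361/1024
RRBBRBRBRBBBB: Left { -2; -3/2; -11/8; -43/32; -171/128; -341/256; -681/512; -1361/1024 }, Right { -85/64; -21/16; -5/4; -1; 0 } -> simplest -2721/2048
RRBBRBRBRBBBBR: Left { -2; -3/2; -11/8; -43/32; -171/128; -341/256; -681/512; -1361/1024 }, Right { -2721/2048; -85/64; -21/16; -5/4; -1; 0 } -> simplest -5443/4096
RRBBRBRBRBBBBRB: Left { -2; -3/2; -11/8; -43/32; -171/128; -341/256; -681/512; -1361/1024; -5443/4096 }, Right { -2721/2048; -85/64; -21/16; -5/4; -1; 0 } -> simplest -10885/8192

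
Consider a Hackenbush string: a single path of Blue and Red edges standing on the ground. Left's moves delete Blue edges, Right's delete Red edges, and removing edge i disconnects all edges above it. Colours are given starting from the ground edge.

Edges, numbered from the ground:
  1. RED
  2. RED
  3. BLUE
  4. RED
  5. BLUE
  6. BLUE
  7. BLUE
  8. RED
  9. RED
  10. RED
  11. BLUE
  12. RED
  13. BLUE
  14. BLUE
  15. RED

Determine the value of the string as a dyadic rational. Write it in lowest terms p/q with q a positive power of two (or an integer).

Recurse on prefixes of the 15-edge string RED RED BLUE RED BLUE BLUE BLUE RED RED RED BLUE RED BLUE BLUE RED:
val(R) = {  | 0 } → -1
val(RR) = {  | -1 0 } → -2
val(RRB) = { -2 | -1 0 } → -3/2
val(RRBR) = { -2 | -3/2 -1 0 } → -7/4
val(RRBRB) = { -2 -7/4 | -3/2 -1 0 } → -13/8
val(RRBRBB) = { -2 -7/4 -13/8 | -3/2 -1 0 } → -25/16
val(RRBRBBB) = { -2 -7/4 -13/8 -25/16 | -3/2 -1 0 } → -49/32
val(RRBRBBBR) = { -2 -7/4 -13/8 -25/16 | -49/32 -3/2 -1 0 } → -99/64
val(RRBRBBBRR) = { -2 -7/4 -13/8 -25/16 | -99/64 -49/32 -3/2 -1 0 } → -199/128
val(RRBRBBBRRR) = { -2 -7/4 -13/8 -25/16 | -199/128 -99/64 -49/32 -3/2 -1 0 } → -399/256
val(RRBRBBBRRRB) = { -2 -7/4 -13/8 -25/16 -399/256 | -199/128 -99/64 -49/32 -3/2 -1 0 } → -797/512
val(RRBRBBBRRRBR) = { -2 -7/4 -13/8 -25/16 -399/256 | -797/512 -199/128 -99/64 -49/32 -3/2 -1 0 } → -1595/1024
val(RRBRBBBRRRBRB) = { -2 -7/4 -13/8 -25/16 -399/256 -1595/1024 | -797/512 -199/128 -99/64 -49/32 -3/2 -1 0 } → -3189/2048
val(RRBRBBBRRRBRBB) = { -2 -7/4 -13/8 -25/16 -399/256 -1595/1024 -3189/2048 | -797/512 -199/128 -99/64 -49/32 -3/2 -1 0 } → -6377/4096
val(RRBRBBBRRRBRBBR) = { -2 -7/4 -13/8 -25/16 -399/256 -1595/1024 -3189/2048 | -6377/4096 -797/512 -199/128 -99/64 -49/32 -3/2 -1 0 } → -12755/8192

-12755/8192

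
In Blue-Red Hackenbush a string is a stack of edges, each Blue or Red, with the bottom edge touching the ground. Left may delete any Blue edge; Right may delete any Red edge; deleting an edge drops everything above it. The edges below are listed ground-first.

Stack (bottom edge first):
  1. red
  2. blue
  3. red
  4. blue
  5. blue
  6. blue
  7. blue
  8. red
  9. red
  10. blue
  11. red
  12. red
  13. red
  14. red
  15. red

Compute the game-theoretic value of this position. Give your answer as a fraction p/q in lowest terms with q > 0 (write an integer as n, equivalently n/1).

-8639/16384

Build g(s[:k]) for k = 1..15, string s = red blue red blue blue blue blue red red blue red red red red red.
g_1 [r]  L=[none]  R=[0]  gives -1
g_2 [rb]  L=[-1]  R=[0]  gives -1/2
g_3 [rbr]  L=[-1]  R=[-1/2; 0]  gives -3/4
g_4 [rbrb]  L=[-1; -3/4]  R=[-1/2; 0]  gives -5/8
g_5 [rbrbb]  L=[-1; -3/4; -5/8]  R=[-1/2; 0]  gives -9/16
g_6 [rbrbbb]  L=[-1; -3/4; -5/8; -9/16]  R=[-1/2; 0]  gives -17/32
g_7 [rbrbbbb]  L=[-1; -3/4; -5/8; -9/16; -17/32]  R=[-1/2; 0]  gives -33/64
g_8 [rbrbbbbr]  L=[-1; -3/4; -5/8; -9/16; -17/32]  R=[-33/64; -1/2; 0]  gives -67/128
g_9 [rbrbbbbrr]  L=[-1; -3/4; -5/8; -9/16; -17/32]  R=[-67/128; -33/64; -1/2; 0]  gives -135/256
g_10 [rbrbbbbrrb]  L=[-1; -3/4; -5/8; -9/16; -17/32; -135/256]  R=[-67/128; -33/64; -1/2; 0]  gives -269/512
g_11 [rbrbbbbrrbr]  L=[-1; -3/4; -5/8; -9/16; -17/32; -135/256]  R=[-269/512; -67/128; -33/64; -1/2; 0]  gives -539/1024
g_12 [rbrbbbbrrbrr]  L=[-1; -3/4; -5/8; -9/16; -17/32; -135/256]  R=[-539/1024; -269/512; -67/128; -33/64; -1/2; 0]  gives -1079/2048
g_13 [rbrbbbbrrbrrr]  L=[-1; -3/4; -5/8; -9/16; -17/32; -135/256]  R=[-1079/2048; -539/1024; -269/512; -67/128; -33/64; -1/2; 0]  gives -2159/4096
g_14 [rbrbbbbrrbrrrr]  L=[-1; -3/4; -5/8; -9/16; -17/32; -135/256]  R=[-2159/4096; -1079/2048; -539/1024; -269/512; -67/128; -33/64; -1/2; 0]  gives -4319/8192
g_15 [rbrbbbbrrbrrrrr]  L=[-1; -3/4; -5/8; -9/16; -17/32; -135/256]  R=[-4319/8192; -2159/4096; -1079/2048; -539/1024; -269/512; -67/128; -33/64; -1/2; 0]  gives -8639/16384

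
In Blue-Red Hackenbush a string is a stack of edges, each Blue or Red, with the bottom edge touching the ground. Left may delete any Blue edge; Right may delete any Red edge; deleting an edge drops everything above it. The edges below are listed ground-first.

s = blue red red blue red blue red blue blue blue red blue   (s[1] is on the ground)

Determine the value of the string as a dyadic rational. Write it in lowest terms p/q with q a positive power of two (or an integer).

step 1: add blue to get b; options L={ 0 } R={ none } gives 1
step 2: add red to get br; options L={ 0 } R={ 1 } gives 1/2
step 3: add red to get brr; options L={ 0 } R={ 1/2 1 } gives 1/4
step 4: add blue to get brrb; options L={ 0 1/4 } R={ 1/2 1 } gives 3/8
step 5: add red to get brrbr; options L={ 0 1/4 } R={ 3/8 1/2 1 } gives 5/16
step 6: add blue to get brrbrb; options L={ 0 1/4 5/16 } R={ 3/8 1/2 1 } gives 11/32
step 7: add red to get brrbrbr; options L={ 0 1/4 5/16 } R={ 11/32 3/8 1/2 1 } gives 21/64
step 8: add blue to get brrbrbrb; options L={ 0 1/4 5/16 21/64 } R={ 11/32 3/8 1/2 1 } gives 43/128
step 9: add blue to get brrbrbrbb; options L={ 0 1/4 5/16 21/64 43/128 } R={ 11/32 3/8 1/2 1 } gives 87/256
step 10: add blue to get brrbrbrbbb; options L={ 0 1/4 5/16 21/64 43/128 87/256 } R={ 11/32 3/8 1/2 1 } gives 175/512
step 11: add red to get brrbrbrbbbr; options L={ 0 1/4 5/16 21/64 43/128 87/256 } R={ 175/512 11/32 3/8 1/2 1 } gives 349/1024
step 12: add blue to get brrbrbrbbbrb; options L={ 0 1/4 5/16 21/64 43/128 87/256 349/1024 } R={ 175/512 11/32 3/8 1/2 1 } gives 699/2048

699/2048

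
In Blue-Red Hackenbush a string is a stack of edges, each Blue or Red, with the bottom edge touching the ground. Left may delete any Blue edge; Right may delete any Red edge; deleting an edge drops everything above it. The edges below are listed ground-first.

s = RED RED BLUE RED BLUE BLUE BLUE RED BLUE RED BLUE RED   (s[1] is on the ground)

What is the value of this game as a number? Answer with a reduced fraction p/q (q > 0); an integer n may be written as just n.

-1579/1024

Recurse on prefixes of the 12-edge string RED RED BLUE RED BLUE BLUE BLUE RED BLUE RED BLUE RED:
value(R) = {  | 0 } → -1
value(RR) = {  | -1, 0 } → -2
value(RRB) = { -2 | -1, 0 } → -3/2
value(RRBR) = { -2 | -3/2, -1, 0 } → -7/4
value(RRBRB) = { -2, -7/4 | -3/2, -1, 0 } → -13/8
value(RRBRBB) = { -2, -7/4, -13/8 | -3/2, -1, 0 } → -25/16
value(RRBRBBB) = { -2, -7/4, -13/8, -25/16 | -3/2, -1, 0 } → -49/32
value(RRBRBBBR) = { -2, -7/4, -13/8, -25/16 | -49/32, -3/2, -1, 0 } → -99/64
value(RRBRBBBRB) = { -2, -7/4, -13/8, -25/16, -99/64 | -49/32, -3/2, -1, 0 } → -197/128
value(RRBRBBBRBR) = { -2, -7/4, -13/8, -25/16, -99/64 | -197/128, -49/32, -3/2, -1, 0 } → -395/256
value(RRBRBBBRBRB) = { -2, -7/4, -13/8, -25/16, -99/64, -395/256 | -197/128, -49/32, -3/2, -1, 0 } → -789/512
value(RRBRBBBRBRBR) = { -2, -7/4, -13/8, -25/16, -99/64, -395/256 | -789/512, -197/128, -49/32, -3/2, -1, 0 } → -1579/1024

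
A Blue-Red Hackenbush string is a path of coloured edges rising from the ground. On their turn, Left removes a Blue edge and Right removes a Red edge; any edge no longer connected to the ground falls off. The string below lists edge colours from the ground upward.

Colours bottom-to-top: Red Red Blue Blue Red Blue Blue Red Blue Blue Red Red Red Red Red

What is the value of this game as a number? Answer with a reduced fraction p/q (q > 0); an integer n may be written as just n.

-10559/8192

g(R) = {  | 0 } — -1
g(RR) = {  | -1,0 } — -2
g(RRB) = { -2 | -1,0 } — -3/2
g(RRBB) = { -2,-3/2 | -1,0 } — -5/4
g(RRBBR) = { -2,-3/2 | -5/4,-1,0 } — -11/8
g(RRBBRB) = { -2,-3/2,-11/8 | -5/4,-1,0 } — -21/16
g(RRBBRBB) = { -2,-3/2,-11/8,-21/16 | -5/4,-1,0 } — -41/32
g(RRBBRBBR) = { -2,-3/2,-11/8,-21/16 | -41/32,-5/4,-1,0 } — -83/64
g(RRBBRBBRB) = { -2,-3/2,-11/8,-21/16,-83/64 | -41/32,-5/4,-1,0 } — -165/128
g(RRBBRBBRBB) = { -2,-3/2,-11/8,-21/16,-83/64,-165/128 | -41/32,-5/4,-1,0 } — -329/256
g(RRBBRBBRBBR) = { -2,-3/2,-11/8,-21/16,-83/64,-165/128 | -329/256,-41/32,-5/4,-1,0 } — -659/512
g(RRBBRBBRBBRR) = { -2,-3/2,-11/8,-21/16,-83/64,-165/128 | -659/512,-329/256,-41/32,-5/4,-1,0 } — -1319/1024
g(RRBBRBBRBBRRR) = { -2,-3/2,-11/8,-21/16,-83/64,-165/128 | -1319/1024,-659/512,-329/256,-41/32,-5/4,-1,0 } — -2639/2048
g(RRBBRBBRBBRRRR) = { -2,-3/2,-11/8,-21/16,-83/64,-165/128 | -2639/2048,-1319/1024,-659/512,-329/256,-41/32,-5/4,-1,0 } — -5279/4096
g(RRBBRBBRBBRRRRR) = { -2,-3/2,-11/8,-21/16,-83/64,-165/128 | -5279/4096,-2639/2048,-1319/1024,-659/512,-329/256,-41/32,-5/4,-1,0 } — -10559/8192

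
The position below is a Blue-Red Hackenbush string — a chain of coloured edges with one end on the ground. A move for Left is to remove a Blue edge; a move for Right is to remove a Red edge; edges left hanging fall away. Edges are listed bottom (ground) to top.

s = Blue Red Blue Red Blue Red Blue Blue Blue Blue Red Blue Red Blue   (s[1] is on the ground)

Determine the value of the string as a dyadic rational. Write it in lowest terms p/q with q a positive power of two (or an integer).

value(B) = { 0 | ∅ } ⇒ 1
value(BR) = { 0 | 1 } ⇒ 1/2
value(BRB) = { 0 1/2 | 1 } ⇒ 3/4
value(BRBR) = { 0 1/2 | 3/4 1 } ⇒ 5/8
value(BRBRB) = { 0 1/2 5/8 | 3/4 1 } ⇒ 11/16
value(BRBRBR) = { 0 1/2 5/8 | 11/16 3/4 1 } ⇒ 21/32
value(BRBRBRB) = { 0 1/2 5/8 21/32 | 11/16 3/4 1 } ⇒ 43/64
value(BRBRBRBB) = { 0 1/2 5/8 21/32 43/64 | 11/16 3/4 1 } ⇒ 87/128
value(BRBRBRBBB) = { 0 1/2 5/8 21/32 43/64 87/128 | 11/16 3/4 1 } ⇒ 175/256
value(BRBRBRBBBB) = { 0 1/2 5/8 21/32 43/64 87/128 175/256 | 11/16 3/4 1 } ⇒ 351/512
value(BRBRBRBBBBR) = { 0 1/2 5/8 21/32 43/64 87/128 175/256 | 351/512 11/16 3/4 1 } ⇒ 701/1024
value(BRBRBRBBBBRB) = { 0 1/2 5/8 21/32 43/64 87/128 175/256 701/1024 | 351/512 11/16 3/4 1 } ⇒ 1403/2048
value(BRBRBRBBBBRBR) = { 0 1/2 5/8 21/32 43/64 87/128 175/256 701/1024 | 1403/2048 351/512 11/16 3/4 1 } ⇒ 2805/4096
value(BRBRBRBBBBRBRB) = { 0 1/2 5/8 21/32 43/64 87/128 175/256 701/1024 2805/4096 | 1403/2048 351/512 11/16 3/4 1 } ⇒ 5611/8192

5611/8192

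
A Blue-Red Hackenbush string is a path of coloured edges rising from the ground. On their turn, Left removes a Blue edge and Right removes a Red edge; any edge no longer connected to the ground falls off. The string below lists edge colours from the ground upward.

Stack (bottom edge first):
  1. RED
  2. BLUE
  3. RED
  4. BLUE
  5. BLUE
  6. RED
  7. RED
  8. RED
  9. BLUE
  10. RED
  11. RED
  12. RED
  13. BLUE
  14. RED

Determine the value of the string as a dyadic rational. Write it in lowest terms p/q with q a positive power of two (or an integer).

Build G(s[:k]) for k = 1..14, string s = RED BLUE RED BLUE BLUE RED RED RED BLUE RED RED RED BLUE RED.
edge 1 of 14 (RED): { none | 0 } so -1
edge 2 of 14 (BLUE): { -1 | 0 } so -1/2
edge 3 of 14 (RED): { -1 | -1/2; 0 } so -3/4
edge 4 of 14 (BLUE): { -1; -3/4 | -1/2; 0 } so -5/8
edge 5 of 14 (BLUE): { -1; -3/4; -5/8 | -1/2; 0 } so -9/16
edge 6 of 14 (RED): { -1; -3/4; -5/8 | -9/16; -1/2; 0 } so -19/32
edge 7 of 14 (RED): { -1; -3/4; -5/8 | -19/32; -9/16; -1/2; 0 } so -39/64
edge 8 of 14 (RED): { -1; -3/4; -5/8 | -39/64; -19/32; -9/16; -1/2; 0 } so -79/128
edge 9 of 14 (BLUE): { -1; -3/4; -5/8; -79/128 | -39/64; -19/32; -9/16; -1/2; 0 } so -157/256
edge 10 of 14 (RED): { -1; -3/4; -5/8; -79/128 | -157/256; -39/64; -19/32; -9/16; -1/2; 0 } so -315/512
edge 11 of 14 (RED): { -1; -3/4; -5/8; -79/128 | -315/512; -157/256; -39/64; -19/32; -9/16; -1/2; 0 } so -631/1024
edge 12 of 14 (RED): { -1; -3/4; -5/8; -79/128 | -631/1024; -315/512; -157/256; -39/64; -19/32; -9/16; -1/2; 0 } so -1263/2048
edge 13 of 14 (BLUE): { -1; -3/4; -5/8; -79/128; -1263/2048 | -631/1024; -315/512; -157/256; -39/64; -19/32; -9/16; -1/2; 0 } so -2525/4096
edge 14 of 14 (RED): { -1; -3/4; -5/8; -79/128; -1263/2048 | -2525/4096; -631/1024; -315/512; -157/256; -39/64; -19/32; -9/16; -1/2; 0 } so -5051/8192

-5051/8192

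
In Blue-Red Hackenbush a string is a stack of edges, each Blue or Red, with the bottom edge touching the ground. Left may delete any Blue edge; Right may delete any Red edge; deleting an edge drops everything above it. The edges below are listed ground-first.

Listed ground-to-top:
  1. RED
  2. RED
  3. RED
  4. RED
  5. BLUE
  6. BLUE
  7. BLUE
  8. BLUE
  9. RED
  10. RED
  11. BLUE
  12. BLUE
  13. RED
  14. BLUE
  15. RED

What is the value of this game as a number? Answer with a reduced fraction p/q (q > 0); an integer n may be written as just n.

-6347/2048

v(R) = { (no moves) | 0 } gives -1
v(RR) = { (no moves) | -1 0 } gives -2
v(RRR) = { (no moves) | -2 -1 0 } gives -3
v(RRRR) = { (no moves) | -3 -2 -1 0 } gives -4
v(RRRRB) = { -4 | -3 -2 -1 0 } gives -7/2
v(RRRRBB) = { -4 -7/2 | -3 -2 -1 0 } gives -13/4
v(RRRRBBB) = { -4 -7/2 -13/4 | -3 -2 -1 0 } gives -25/8
v(RRRRBBBB) = { -4 -7/2 -13/4 -25/8 | -3 -2 -1 0 } gives -49/16
v(RRRRBBBBR) = { -4 -7/2 -13/4 -25/8 | -49/16 -3 -2 -1 0 } gives -99/32
v(RRRRBBBBRR) = { -4 -7/2 -13/4 -25/8 | -99/32 -49/16 -3 -2 -1 0 } gives -199/64
v(RRRRBBBBRRB) = { -4 -7/2 -13/4 -25/8 -199/64 | -99/32 -49/16 -3 -2 -1 0 } gives -397/128
v(RRRRBBBBRRBB) = { -4 -7/2 -13/4 -25/8 -199/64 -397/128 | -99/32 -49/16 -3 -2 -1 0 } gives -793/256
v(RRRRBBBBRRBBR) = { -4 -7/2 -13/4 -25/8 -199/64 -397/128 | -793/256 -99/32 -49/16 -3 -2 -1 0 } gives -1587/512
v(RRRRBBBBRRBBRB) = { -4 -7/2 -13/4 -25/8 -199/64 -397/128 -1587/512 | -793/256 -99/32 -49/16 -3 -2 -1 0 } gives -3173/1024
v(RRRRBBBBRRBBRBR) = { -4 -7/2 -13/4 -25/8 -199/64 -397/128 -1587/512 | -3173/1024 -793/256 -99/32 -49/16 -3 -2 -1 0 } gives -6347/2048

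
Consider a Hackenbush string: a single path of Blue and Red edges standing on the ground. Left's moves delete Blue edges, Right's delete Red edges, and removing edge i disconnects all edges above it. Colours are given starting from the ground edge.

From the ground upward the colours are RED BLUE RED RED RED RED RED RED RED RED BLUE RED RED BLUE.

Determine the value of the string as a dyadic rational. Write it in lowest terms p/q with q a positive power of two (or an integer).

Recurse on prefixes of the 14-edge string RED BLUE RED RED RED RED RED RED RED RED BLUE RED RED BLUE:
edge 1 of 14 (RED): { ∅ | 0 } gives -1
edge 2 of 14 (BLUE): { -1 | 0 } gives -1/2
edge 3 of 14 (RED): { -1 | -1/2, 0 } gives -3/4
edge 4 of 14 (RED): { -1 | -3/4, -1/2, 0 } gives -7/8
edge 5 of 14 (RED): { -1 | -7/8, -3/4, -1/2, 0 } gives -15/16
edge 6 of 14 (RED): { -1 | -15/16, -7/8, -3/4, -1/2, 0 } gives -31/32
edge 7 of 14 (RED): { -1 | -31/32, -15/16, -7/8, -3/4, -1/2, 0 } gives -63/64
edge 8 of 14 (RED): { -1 | -63/64, -31/32, -15/16, -7/8, -3/4, -1/2, 0 } gives -127/128
edge 9 of 14 (RED): { -1 | -127/128, -63/64, -31/32, -15/16, -7/8, -3/4, -1/2, 0 } gives -255/256
edge 10 of 14 (RED): { -1 | -255/256, -127/128, -63/64, -31/32, -15/16, -7/8, -3/4, -1/2, 0 } gives -511/512
edge 11 of 14 (BLUE): { -1, -511/512 | -255/256, -127/128, -63/64, -31/32, -15/16, -7/8, -3/4, -1/2, 0 } gives -1021/1024
edge 12 of 14 (RED): { -1, -511/512 | -1021/1024, -255/256, -127/128, -63/64, -31/32, -15/16, -7/8, -3/4, -1/2, 0 } gives -2043/2048
edge 13 of 14 (RED): { -1, -511/512 | -2043/2048, -1021/1024, -255/256, -127/128, -63/64, -31/32, -15/16, -7/8, -3/4, -1/2, 0 } gives -4087/4096
edge 14 of 14 (BLUE): { -1, -511/512, -4087/4096 | -2043/2048, -1021/1024, -255/256, -127/128, -63/64, -31/32, -15/16, -7/8, -3/4, -1/2, 0 } gives -8173/8192

-8173/8192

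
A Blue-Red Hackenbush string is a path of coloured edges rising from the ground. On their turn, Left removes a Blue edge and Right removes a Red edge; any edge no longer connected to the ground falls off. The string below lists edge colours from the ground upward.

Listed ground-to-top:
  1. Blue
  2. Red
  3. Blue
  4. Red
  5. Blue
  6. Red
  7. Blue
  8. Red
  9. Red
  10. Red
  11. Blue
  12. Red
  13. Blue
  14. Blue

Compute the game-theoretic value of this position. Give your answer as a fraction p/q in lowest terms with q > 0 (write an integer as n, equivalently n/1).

5399/8192

1 of 14 · B · max L 0 · min R +∞ — 1
2 of 14 · BR · max L 0 · min R 1 — 1/2
3 of 14 · BRB · max L 1/2 · min R 1 — 3/4
4 of 14 · BRBR · max L 1/2 · min R 3/4 — 5/8
5 of 14 · BRBRB · max L 5/8 · min R 3/4 — 11/16
6 of 14 · BRBRBR · max L 5/8 · min R 11/16 — 21/32
7 of 14 · BRBRBRB · max L 21/32 · min R 11/16 — 43/64
8 of 14 · BRBRBRBR · max L 21/32 · min R 43/64 — 85/128
9 of 14 · BRBRBRBRR · max L 21/32 · min R 85/128 — 169/256
10 of 14 · BRBRBRBRRR · max L 21/32 · min R 169/256 — 337/512
11 of 14 · BRBRBRBRRRB · max L 337/512 · min R 169/256 — 675/1024
12 of 14 · BRBRBRBRRRBR · max L 337/512 · min R 675/1024 — 1349/2048
13 of 14 · BRBRBRBRRRBRB · max L 1349/2048 · min R 675/1024 — 2699/4096
14 of 14 · BRBRBRBRRRBRBB · max L 2699/4096 · min R 675/1024 — 5399/8192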